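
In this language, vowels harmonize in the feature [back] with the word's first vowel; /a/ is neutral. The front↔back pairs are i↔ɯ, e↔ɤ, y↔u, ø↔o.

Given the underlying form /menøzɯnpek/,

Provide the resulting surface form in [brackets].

/ɯ/ harmonizes with /e/ ([-back]) → [i]

[menøzinpek]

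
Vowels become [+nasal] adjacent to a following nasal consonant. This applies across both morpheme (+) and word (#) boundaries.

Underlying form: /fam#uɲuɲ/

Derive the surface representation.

[fãm#ũɲũɲ]

/a/ before nasal /m/ → [ã]
/u/ before nasal /ɲ/ → [ũ]
/u/ before nasal /ɲ/ → [ũ]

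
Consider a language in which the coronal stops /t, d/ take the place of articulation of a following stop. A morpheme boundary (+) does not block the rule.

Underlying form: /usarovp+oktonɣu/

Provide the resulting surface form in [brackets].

no segment meets the rule's conditions; no change.

[usarovp+oktonɣu]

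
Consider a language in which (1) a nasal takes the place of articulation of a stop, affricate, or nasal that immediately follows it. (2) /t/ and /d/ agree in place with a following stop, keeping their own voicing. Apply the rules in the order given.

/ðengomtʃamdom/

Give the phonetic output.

Rule 1: /n/ before /g/ (velar) → [ŋ]
Rule 1: /m/ before /tʃ/ (palatal) → [ɲ]
Rule 1: /m/ before /d/ (alveolar) → [n]
After rule 1: ðeŋgoɲtʃandom
Rule 2: no segment meets the rule's conditions; no change.

[ðeŋgoɲtʃandom]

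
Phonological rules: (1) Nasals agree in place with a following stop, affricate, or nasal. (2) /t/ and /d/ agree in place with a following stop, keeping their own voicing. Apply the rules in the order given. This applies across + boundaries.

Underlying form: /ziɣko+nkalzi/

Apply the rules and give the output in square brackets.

Rule 1: /n/ before /k/ (velar) → [ŋ]
After rule 1: ziɣko+ŋkalzi
Rule 2: no segment meets the rule's conditions; no change.

[ziɣko+ŋkalzi]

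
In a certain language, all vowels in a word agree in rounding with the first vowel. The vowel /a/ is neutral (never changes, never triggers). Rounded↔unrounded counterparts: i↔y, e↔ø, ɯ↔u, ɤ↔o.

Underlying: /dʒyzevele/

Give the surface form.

/e/ harmonizes with /y/ ([+round]) → [ø]
/e/ harmonizes with /y/ ([+round]) → [ø]
/e/ harmonizes with /y/ ([+round]) → [ø]

[dʒyzøvølø]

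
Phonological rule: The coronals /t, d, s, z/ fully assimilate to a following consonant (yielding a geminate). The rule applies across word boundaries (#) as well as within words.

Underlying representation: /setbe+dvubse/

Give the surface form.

[sebbe+vvubse]

/t/ before /b/ → [b] (total assimilation)
/d/ before /v/ → [v] (total assimilation)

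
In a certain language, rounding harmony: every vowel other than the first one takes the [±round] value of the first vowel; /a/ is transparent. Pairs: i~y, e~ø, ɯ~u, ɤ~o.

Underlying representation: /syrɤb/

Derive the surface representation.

/ɤ/ harmonizes with /y/ ([+round]) → [o]

[syrob]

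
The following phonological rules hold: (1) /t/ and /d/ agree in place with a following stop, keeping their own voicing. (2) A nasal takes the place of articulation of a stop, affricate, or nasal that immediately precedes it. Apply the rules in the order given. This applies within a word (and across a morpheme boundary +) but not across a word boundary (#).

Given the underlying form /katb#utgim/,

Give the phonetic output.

[kapb#ukgim]

Rule 1: /t/ before /b/ (labial) → [p]
Rule 1: /t/ before /g/ (velar) → [k]
After rule 1: kapb#ukgim
Rule 2: no segment meets the rule's conditions; no change.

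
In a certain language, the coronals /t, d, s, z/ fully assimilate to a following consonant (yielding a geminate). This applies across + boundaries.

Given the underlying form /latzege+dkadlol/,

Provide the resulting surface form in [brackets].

/t/ before /z/ → [z] (total assimilation)
/d/ before /k/ → [k] (total assimilation)
/d/ before /l/ → [l] (total assimilation)

[lazzege+kkallol]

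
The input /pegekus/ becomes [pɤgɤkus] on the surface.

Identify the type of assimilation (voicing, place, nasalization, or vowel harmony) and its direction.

vowel harmony, regressive

/e/→[ɤ] /e/→[ɤ].
Vowels agree with the last vowel, so the harmony is regressive.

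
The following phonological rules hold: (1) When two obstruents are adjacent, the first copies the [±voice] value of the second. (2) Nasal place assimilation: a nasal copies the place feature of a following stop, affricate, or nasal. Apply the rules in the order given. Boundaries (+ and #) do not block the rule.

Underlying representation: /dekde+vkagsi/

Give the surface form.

Rule 1: /k/ before /d/ (voiced) → [g]
Rule 1: /v/ before /k/ (voiceless) → [f]
Rule 1: /g/ before /s/ (voiceless) → [k]
After rule 1: degde+fkaksi
Rule 2: no segment meets the rule's conditions; no change.

[degde+fkaksi]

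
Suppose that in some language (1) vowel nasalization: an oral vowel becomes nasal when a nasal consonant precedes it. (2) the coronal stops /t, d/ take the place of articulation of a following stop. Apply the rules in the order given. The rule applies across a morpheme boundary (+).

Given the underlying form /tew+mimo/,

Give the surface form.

[tew+mĩmõ]

Rule 1: /i/ after nasal /m/ → [ĩ]
Rule 1: /o/ after nasal /m/ → [õ]
After rule 1: tew+mĩmõ
Rule 2: no segment meets the rule's conditions; no change.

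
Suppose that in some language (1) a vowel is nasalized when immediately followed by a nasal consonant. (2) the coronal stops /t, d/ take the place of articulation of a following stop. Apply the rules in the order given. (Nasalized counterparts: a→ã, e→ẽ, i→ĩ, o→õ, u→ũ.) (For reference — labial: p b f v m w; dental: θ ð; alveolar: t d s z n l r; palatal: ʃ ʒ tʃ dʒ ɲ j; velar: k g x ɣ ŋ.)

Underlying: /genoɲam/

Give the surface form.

[gẽnõɲãm]

Rule 1: /e/ before nasal /n/ → [ẽ]
Rule 1: /o/ before nasal /ɲ/ → [õ]
Rule 1: /a/ before nasal /m/ → [ã]
After rule 1: gẽnõɲãm
Rule 2: no segment meets the rule's conditions; no change.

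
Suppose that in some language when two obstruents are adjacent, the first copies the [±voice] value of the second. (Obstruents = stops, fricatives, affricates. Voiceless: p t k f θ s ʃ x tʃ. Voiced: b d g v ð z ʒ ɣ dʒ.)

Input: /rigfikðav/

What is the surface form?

/g/ before /f/ (voiceless) → [k]
/k/ before /ð/ (voiced) → [g]

[rikfigðav]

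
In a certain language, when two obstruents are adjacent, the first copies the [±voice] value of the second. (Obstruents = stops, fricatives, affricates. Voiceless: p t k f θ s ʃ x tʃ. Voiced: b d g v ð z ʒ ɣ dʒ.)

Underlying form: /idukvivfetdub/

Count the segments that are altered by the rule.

3

/k/ before /v/ (voiced) → [g]
/v/ before /f/ (voiceless) → [f]
/t/ before /d/ (voiced) → [d]
3 segments change.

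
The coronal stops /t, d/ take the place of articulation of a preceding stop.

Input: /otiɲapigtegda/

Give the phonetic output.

[otiɲapigkegga]

/t/ after /g/ (velar) → [k]
/d/ after /g/ (velar) → [g]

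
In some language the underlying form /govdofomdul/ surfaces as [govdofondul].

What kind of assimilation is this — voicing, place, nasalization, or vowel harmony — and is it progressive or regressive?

place assimilation, regressive

/m/→[n].
Each target copies a feature from the following segment, so the direction is regressive.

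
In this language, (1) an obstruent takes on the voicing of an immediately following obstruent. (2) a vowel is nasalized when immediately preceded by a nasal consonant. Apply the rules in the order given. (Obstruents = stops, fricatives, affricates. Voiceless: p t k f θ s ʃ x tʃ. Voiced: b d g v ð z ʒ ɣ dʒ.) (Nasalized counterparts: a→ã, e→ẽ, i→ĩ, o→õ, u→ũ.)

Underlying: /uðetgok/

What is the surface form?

Rule 1: /t/ before /g/ (voiced) → [d]
After rule 1: uðedgok
Rule 2: no segment meets the rule's conditions; no change.

[uðedgok]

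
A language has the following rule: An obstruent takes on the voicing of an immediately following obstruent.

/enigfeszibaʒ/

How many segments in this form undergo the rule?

2

/g/ before /f/ (voiceless) → [k]
/s/ before /z/ (voiced) → [z]
2 segments change.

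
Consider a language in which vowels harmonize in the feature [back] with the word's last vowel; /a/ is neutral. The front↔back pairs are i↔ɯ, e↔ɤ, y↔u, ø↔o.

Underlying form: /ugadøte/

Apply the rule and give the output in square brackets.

/u/ harmonizes with /e/ ([-back]) → [y]

[ygadøte]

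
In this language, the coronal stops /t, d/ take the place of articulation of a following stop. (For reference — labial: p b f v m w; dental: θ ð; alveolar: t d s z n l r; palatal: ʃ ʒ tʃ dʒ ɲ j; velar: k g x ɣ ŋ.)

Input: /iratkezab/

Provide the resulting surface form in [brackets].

[irakkezab]

/t/ before /k/ (velar) → [k]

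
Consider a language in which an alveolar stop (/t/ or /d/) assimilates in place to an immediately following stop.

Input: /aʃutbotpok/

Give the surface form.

/t/ before /b/ (labial) → [p]
/t/ before /p/ (labial) → [p]

[aʃupboppok]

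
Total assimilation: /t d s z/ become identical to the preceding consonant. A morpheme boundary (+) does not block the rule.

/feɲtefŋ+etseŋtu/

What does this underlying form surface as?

/t/ after /ɲ/ → [ɲ] (total assimilation)
/s/ after /t/ → [t] (total assimilation)
/t/ after /ŋ/ → [ŋ] (total assimilation)

[feɲɲefŋ+etteŋŋu]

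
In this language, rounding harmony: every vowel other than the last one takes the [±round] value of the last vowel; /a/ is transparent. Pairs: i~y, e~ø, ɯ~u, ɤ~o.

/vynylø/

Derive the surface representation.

no segment meets the rule's conditions; no change.

[vynylø]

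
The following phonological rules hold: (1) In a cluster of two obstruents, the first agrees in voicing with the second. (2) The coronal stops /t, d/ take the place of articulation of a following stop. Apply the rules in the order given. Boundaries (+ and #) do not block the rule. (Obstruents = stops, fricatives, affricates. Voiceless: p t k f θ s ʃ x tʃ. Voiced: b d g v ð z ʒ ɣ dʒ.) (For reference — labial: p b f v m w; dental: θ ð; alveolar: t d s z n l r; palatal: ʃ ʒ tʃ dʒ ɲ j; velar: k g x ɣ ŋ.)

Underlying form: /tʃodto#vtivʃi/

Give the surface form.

Rule 1: /d/ before /t/ (voiceless) → [t]
Rule 1: /v/ before /t/ (voiceless) → [f]
Rule 1: /v/ before /ʃ/ (voiceless) → [f]
After rule 1: tʃotto#ftifʃi
Rule 2: no segment meets the rule's conditions; no change.

[tʃotto#ftifʃi]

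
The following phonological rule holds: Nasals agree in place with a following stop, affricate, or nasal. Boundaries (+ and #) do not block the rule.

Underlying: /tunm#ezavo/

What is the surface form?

[tumm#ezavo]

/n/ before /m/ (labial) → [m]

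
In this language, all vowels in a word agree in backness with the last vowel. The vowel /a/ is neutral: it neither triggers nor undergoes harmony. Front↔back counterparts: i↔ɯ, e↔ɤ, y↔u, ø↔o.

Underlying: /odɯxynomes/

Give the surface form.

[ødixynømes]

/o/ harmonizes with /e/ ([-back]) → [ø]
/ɯ/ harmonizes with /e/ ([-back]) → [i]
/o/ harmonizes with /e/ ([-back]) → [ø]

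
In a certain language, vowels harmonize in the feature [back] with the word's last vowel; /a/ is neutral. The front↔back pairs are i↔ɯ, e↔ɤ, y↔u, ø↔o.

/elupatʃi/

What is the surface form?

[elypatʃi]

/u/ harmonizes with /i/ ([-back]) → [y]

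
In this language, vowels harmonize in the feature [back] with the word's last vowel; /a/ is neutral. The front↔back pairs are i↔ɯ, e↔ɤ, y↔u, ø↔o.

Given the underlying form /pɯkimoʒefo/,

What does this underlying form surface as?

[pɯkɯmoʒɤfo]

/i/ harmonizes with /o/ ([+back]) → [ɯ]
/e/ harmonizes with /o/ ([+back]) → [ɤ]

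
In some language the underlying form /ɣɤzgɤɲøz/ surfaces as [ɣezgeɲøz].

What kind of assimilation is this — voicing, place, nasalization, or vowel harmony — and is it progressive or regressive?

vowel harmony, regressive

/ɤ/→[e] /ɤ/→[e].
Vowels agree with the last vowel, so the harmony is regressive.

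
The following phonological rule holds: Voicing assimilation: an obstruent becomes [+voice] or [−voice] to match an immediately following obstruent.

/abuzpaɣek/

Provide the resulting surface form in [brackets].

/z/ before /p/ (voiceless) → [s]

[abuspaɣek]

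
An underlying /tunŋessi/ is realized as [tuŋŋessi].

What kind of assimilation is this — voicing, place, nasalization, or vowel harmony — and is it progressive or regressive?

place assimilation, regressive

/n/→[ŋ].
Each target copies a feature from the following segment, so the direction is regressive.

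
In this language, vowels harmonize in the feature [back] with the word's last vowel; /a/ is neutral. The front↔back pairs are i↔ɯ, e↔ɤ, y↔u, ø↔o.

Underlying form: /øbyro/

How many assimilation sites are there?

2

/ø/ harmonizes with /o/ ([+back]) → [o]
/y/ harmonizes with /o/ ([+back]) → [u]
2 segments change.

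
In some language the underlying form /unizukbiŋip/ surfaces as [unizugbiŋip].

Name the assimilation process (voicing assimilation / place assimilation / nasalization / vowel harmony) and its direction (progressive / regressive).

/k/→[g].
Each target copies a feature from the following segment, so the direction is regressive.

voicing assimilation, regressive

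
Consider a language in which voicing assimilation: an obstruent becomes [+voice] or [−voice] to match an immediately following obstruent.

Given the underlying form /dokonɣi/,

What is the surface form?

[dokonɣi]

no segment meets the rule's conditions; no change.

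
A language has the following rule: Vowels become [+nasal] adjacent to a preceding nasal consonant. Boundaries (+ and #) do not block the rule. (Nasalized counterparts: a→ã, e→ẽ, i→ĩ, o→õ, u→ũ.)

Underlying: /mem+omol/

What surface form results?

/e/ after nasal /m/ → [ẽ]
/o/ after nasal /m/ → [õ]
/o/ after nasal /m/ → [õ]

[mẽm+õmõl]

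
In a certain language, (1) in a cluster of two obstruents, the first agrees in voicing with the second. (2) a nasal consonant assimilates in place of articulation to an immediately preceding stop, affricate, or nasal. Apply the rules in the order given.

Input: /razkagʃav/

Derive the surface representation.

[raskakʃav]

Rule 1: /z/ before /k/ (voiceless) → [s]
Rule 1: /g/ before /ʃ/ (voiceless) → [k]
After rule 1: raskakʃav
Rule 2: no segment meets the rule's conditions; no change.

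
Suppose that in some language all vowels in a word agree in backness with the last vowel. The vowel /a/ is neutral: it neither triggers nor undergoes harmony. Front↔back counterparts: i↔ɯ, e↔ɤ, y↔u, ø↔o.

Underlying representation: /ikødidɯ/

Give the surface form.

/i/ harmonizes with /ɯ/ ([+back]) → [ɯ]
/ø/ harmonizes with /ɯ/ ([+back]) → [o]
/i/ harmonizes with /ɯ/ ([+back]) → [ɯ]

[ɯkodɯdɯ]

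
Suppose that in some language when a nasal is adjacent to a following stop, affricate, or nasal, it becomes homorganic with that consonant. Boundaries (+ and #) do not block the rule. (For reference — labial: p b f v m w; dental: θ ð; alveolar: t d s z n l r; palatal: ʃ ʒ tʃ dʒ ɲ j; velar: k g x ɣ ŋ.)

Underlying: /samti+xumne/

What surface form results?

[santi+xunne]

/m/ before /t/ (alveolar) → [n]
/m/ before /n/ (alveolar) → [n]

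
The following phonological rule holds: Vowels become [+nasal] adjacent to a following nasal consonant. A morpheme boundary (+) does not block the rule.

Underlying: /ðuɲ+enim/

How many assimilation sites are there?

3

/u/ before nasal /ɲ/ → [ũ]
/e/ before nasal /n/ → [ẽ]
/i/ before nasal /m/ → [ĩ]
3 segments change.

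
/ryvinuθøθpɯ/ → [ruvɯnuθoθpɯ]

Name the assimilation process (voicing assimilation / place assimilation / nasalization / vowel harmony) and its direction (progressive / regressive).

vowel harmony, regressive

/y/→[u] /i/→[ɯ] /ø/→[o].
Vowels agree with the last vowel, so the harmony is regressive.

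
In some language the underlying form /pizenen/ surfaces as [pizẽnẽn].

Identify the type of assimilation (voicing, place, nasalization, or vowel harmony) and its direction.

/e/→[ẽ] /e/→[ẽ].
Each target copies a feature from the following segment, so the direction is regressive.

nasalization, regressive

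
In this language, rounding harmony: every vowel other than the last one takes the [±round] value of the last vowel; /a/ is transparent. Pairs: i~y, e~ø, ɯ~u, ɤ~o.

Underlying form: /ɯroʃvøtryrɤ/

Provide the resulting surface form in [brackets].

[ɯrɤʃvetrirɤ]

/o/ harmonizes with /ɤ/ ([-round]) → [ɤ]
/ø/ harmonizes with /ɤ/ ([-round]) → [e]
/y/ harmonizes with /ɤ/ ([-round]) → [i]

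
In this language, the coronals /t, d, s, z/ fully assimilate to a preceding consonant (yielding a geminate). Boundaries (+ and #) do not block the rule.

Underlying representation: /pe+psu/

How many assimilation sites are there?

/s/ after /p/ → [p] (total assimilation)
1 segment changes.

1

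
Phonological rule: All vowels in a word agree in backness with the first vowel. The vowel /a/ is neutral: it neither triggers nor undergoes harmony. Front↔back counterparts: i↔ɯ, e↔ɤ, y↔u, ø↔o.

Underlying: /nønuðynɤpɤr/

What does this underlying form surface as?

[nønyðyneper]

/u/ harmonizes with /ø/ ([-back]) → [y]
/ɤ/ harmonizes with /ø/ ([-back]) → [e]
/ɤ/ harmonizes with /ø/ ([-back]) → [e]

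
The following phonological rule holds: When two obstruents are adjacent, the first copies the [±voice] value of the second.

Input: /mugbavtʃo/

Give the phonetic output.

[mugbaftʃo]

/v/ before /tʃ/ (voiceless) → [f]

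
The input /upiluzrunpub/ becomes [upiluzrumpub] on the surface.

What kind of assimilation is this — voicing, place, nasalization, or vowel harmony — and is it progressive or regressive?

place assimilation, regressive

/n/→[m].
Each target copies a feature from the following segment, so the direction is regressive.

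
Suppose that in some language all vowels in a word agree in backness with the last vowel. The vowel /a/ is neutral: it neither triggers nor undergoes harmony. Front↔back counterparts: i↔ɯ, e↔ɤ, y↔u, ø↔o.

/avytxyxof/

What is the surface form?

[avutxuxof]

/y/ harmonizes with /o/ ([+back]) → [u]
/y/ harmonizes with /o/ ([+back]) → [u]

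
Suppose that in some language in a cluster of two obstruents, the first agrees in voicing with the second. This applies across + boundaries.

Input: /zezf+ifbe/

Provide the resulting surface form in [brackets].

/z/ before /f/ (voiceless) → [s]
/f/ before /b/ (voiced) → [v]

[zesf+ivbe]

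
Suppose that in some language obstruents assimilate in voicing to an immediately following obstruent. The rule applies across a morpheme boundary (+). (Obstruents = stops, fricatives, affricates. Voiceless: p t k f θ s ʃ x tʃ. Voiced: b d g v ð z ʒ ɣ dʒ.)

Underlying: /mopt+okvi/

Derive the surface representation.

[mopt+ogvi]

/k/ before /v/ (voiced) → [g]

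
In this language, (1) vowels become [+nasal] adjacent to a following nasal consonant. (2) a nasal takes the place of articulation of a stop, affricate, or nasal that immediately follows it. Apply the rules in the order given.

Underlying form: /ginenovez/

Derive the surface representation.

Rule 1: /i/ before nasal /n/ → [ĩ]
Rule 1: /e/ before nasal /n/ → [ẽ]
After rule 1: gĩnẽnovez
Rule 2: no segment meets the rule's conditions; no change.

[gĩnẽnovez]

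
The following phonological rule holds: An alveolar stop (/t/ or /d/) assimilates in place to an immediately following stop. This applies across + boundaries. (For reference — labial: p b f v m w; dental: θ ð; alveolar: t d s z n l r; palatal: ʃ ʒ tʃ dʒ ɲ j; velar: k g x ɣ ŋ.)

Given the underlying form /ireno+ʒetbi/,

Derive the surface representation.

[ireno+ʒepbi]

/t/ before /b/ (labial) → [p]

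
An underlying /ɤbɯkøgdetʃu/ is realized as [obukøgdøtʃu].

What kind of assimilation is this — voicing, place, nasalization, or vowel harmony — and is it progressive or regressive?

/ɤ/→[o] /ɯ/→[u] /e/→[ø].
Vowels agree with the last vowel, so the harmony is regressive.

vowel harmony, regressive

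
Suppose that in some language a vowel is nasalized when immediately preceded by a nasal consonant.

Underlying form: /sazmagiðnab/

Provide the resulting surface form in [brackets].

/a/ after nasal /m/ → [ã]
/a/ after nasal /n/ → [ã]

[sazmãgiðnãb]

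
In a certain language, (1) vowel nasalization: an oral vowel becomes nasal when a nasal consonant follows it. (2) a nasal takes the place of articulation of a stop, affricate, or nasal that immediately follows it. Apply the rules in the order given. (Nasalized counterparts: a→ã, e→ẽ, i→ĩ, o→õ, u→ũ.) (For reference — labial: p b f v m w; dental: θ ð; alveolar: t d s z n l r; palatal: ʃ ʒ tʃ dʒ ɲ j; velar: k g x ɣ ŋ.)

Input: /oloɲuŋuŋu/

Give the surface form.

[olõɲũŋũŋu]

Rule 1: /o/ before nasal /ɲ/ → [õ]
Rule 1: /u/ before nasal /ŋ/ → [ũ]
Rule 1: /u/ before nasal /ŋ/ → [ũ]
After rule 1: olõɲũŋũŋu
Rule 2: no segment meets the rule's conditions; no change.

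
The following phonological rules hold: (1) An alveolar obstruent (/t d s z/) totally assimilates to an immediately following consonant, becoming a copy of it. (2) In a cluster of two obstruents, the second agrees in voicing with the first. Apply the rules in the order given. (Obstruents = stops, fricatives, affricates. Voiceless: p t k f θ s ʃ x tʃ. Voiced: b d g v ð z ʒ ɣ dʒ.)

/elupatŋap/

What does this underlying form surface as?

Rule 1: /t/ before /ŋ/ → [ŋ] (total assimilation)
After rule 1: elupaŋŋap
Rule 2: no segment meets the rule's conditions; no change.

[elupaŋŋap]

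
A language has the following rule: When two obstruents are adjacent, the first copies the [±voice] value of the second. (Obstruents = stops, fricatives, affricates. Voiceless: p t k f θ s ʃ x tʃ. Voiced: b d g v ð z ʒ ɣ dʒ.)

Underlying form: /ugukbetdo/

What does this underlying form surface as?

/k/ before /b/ (voiced) → [g]
/t/ before /d/ (voiced) → [d]

[ugugbeddo]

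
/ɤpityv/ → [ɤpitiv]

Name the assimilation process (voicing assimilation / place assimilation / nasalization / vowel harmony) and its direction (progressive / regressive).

vowel harmony, progressive

/y/→[i].
Vowels agree with the first vowel, so the harmony is progressive.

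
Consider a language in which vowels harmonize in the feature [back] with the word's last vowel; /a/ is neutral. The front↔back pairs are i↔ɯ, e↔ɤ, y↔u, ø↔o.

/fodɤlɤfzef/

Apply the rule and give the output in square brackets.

/o/ harmonizes with /e/ ([-back]) → [ø]
/ɤ/ harmonizes with /e/ ([-back]) → [e]
/ɤ/ harmonizes with /e/ ([-back]) → [e]

[fødelefzef]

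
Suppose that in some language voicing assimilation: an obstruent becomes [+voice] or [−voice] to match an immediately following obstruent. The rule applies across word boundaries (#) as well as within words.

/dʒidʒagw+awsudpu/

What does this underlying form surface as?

[dʒidʒagw+awsutpu]

/d/ before /p/ (voiceless) → [t]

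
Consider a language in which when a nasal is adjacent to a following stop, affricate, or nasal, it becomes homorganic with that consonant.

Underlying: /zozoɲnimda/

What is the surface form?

/ɲ/ before /n/ (alveolar) → [n]
/m/ before /d/ (alveolar) → [n]

[zozonninda]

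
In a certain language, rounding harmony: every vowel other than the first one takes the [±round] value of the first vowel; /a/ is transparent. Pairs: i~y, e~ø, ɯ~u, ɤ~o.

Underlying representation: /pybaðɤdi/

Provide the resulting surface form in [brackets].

[pybaðody]

/ɤ/ harmonizes with /y/ ([+round]) → [o]
/i/ harmonizes with /y/ ([+round]) → [y]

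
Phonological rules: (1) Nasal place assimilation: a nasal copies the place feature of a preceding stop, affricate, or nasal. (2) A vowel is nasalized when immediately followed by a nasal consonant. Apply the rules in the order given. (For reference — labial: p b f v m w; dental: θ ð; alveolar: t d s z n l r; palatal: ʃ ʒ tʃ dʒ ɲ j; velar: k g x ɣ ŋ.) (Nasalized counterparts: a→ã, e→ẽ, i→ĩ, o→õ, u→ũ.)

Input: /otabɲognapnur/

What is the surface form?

[otabmogŋapmur]

Rule 1: /ɲ/ after /b/ (labial) → [m]
Rule 1: /n/ after /g/ (velar) → [ŋ]
Rule 1: /n/ after /p/ (labial) → [m]
After rule 1: otabmogŋapmur
Rule 2: no segment meets the rule's conditions; no change.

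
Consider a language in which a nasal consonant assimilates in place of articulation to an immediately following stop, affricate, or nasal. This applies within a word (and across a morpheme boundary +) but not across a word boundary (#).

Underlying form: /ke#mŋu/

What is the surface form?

[ke#ŋŋu]

/m/ before /ŋ/ (velar) → [ŋ]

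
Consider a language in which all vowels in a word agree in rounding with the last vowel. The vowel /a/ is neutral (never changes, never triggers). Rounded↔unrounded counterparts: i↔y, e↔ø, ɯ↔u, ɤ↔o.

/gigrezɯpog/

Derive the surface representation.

/i/ harmonizes with /o/ ([+round]) → [y]
/e/ harmonizes with /o/ ([+round]) → [ø]
/ɯ/ harmonizes with /o/ ([+round]) → [u]

[gygrøzupog]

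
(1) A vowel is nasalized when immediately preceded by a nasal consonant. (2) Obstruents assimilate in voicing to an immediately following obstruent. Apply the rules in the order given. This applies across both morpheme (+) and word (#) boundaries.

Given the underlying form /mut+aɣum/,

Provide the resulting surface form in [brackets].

Rule 1: /u/ after nasal /m/ → [ũ]
After rule 1: mũt+aɣum
Rule 2: no segment meets the rule's conditions; no change.

[mũt+aɣum]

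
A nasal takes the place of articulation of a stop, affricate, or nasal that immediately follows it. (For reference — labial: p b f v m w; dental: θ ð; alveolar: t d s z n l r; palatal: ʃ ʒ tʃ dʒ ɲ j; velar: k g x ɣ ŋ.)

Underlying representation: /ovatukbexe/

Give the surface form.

no segment meets the rule's conditions; no change.

[ovatukbexe]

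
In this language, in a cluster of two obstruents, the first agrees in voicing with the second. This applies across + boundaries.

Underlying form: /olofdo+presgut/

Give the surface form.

/f/ before /d/ (voiced) → [v]
/s/ before /g/ (voiced) → [z]

[olovdo+prezgut]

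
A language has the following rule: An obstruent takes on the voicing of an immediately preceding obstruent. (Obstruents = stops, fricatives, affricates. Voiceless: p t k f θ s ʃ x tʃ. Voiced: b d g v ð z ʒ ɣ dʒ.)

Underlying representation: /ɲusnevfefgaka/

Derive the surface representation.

[ɲusnevvefkaka]

/f/ after /v/ (voiced) → [v]
/g/ after /f/ (voiceless) → [k]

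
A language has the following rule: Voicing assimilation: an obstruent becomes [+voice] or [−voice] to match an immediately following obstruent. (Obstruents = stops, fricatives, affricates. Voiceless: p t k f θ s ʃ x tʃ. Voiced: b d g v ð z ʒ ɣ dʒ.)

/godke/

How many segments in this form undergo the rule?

/d/ before /k/ (voiceless) → [t]
1 segment changes.

1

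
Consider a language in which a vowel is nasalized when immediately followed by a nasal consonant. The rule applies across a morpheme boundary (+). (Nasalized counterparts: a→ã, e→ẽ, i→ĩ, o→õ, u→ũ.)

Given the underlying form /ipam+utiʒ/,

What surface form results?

[ipãm+utiʒ]

/a/ before nasal /m/ → [ã]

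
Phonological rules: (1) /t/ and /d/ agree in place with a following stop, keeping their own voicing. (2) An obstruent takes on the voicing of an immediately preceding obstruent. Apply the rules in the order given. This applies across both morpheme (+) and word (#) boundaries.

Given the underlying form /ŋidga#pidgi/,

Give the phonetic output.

[ŋigga#piggi]

Rule 1: /d/ before /g/ (velar) → [g]
Rule 1: /d/ before /g/ (velar) → [g]
After rule 1: ŋigga#piggi
Rule 2: no segment meets the rule's conditions; no change.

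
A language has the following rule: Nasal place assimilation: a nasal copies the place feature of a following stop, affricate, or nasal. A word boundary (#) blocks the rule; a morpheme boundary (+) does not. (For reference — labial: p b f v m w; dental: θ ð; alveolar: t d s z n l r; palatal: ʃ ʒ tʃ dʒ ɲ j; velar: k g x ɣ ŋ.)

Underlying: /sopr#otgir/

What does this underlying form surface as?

no segment meets the rule's conditions; no change.

[sopr#otgir]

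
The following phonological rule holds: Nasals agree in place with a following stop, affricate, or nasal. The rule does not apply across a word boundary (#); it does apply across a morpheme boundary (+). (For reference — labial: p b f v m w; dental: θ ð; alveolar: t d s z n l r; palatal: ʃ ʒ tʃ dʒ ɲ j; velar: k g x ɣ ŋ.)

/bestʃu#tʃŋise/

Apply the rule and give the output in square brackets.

[bestʃu#tʃŋise]

no segment meets the rule's conditions; no change.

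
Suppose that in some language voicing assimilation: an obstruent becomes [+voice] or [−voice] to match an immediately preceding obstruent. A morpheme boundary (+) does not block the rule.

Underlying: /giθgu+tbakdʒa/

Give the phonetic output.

/g/ after /θ/ (voiceless) → [k]
/b/ after /t/ (voiceless) → [p]
/dʒ/ after /k/ (voiceless) → [tʃ]

[giθku+tpaktʃa]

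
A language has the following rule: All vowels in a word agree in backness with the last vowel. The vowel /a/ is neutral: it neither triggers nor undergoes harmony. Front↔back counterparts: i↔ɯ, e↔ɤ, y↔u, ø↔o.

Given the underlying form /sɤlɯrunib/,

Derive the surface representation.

/ɤ/ harmonizes with /i/ ([-back]) → [e]
/ɯ/ harmonizes with /i/ ([-back]) → [i]
/u/ harmonizes with /i/ ([-back]) → [y]

[selirynib]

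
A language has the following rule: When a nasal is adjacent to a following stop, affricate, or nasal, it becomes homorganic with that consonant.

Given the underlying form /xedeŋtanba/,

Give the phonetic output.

/ŋ/ before /t/ (alveolar) → [n]
/n/ before /b/ (labial) → [m]

[xedentamba]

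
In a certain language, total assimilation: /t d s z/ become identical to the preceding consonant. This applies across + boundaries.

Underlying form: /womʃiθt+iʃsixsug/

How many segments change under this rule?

3

/t/ after /θ/ → [θ] (total assimilation)
/s/ after /ʃ/ → [ʃ] (total assimilation)
/s/ after /x/ → [x] (total assimilation)
3 segments change.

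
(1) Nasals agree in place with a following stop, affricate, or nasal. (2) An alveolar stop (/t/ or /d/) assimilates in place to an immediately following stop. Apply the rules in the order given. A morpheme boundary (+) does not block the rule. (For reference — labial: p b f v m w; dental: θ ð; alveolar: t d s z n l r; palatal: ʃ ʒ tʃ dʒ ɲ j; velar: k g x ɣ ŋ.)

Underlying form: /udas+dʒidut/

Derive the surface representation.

Rule 1: no segment meets the rule's conditions; no change.
After rule 1: udas+dʒidut
Rule 2: no segment meets the rule's conditions; no change.

[udas+dʒidut]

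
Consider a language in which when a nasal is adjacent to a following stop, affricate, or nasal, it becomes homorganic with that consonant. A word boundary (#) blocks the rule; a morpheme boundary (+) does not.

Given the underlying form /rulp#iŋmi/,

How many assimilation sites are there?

1

/ŋ/ before /m/ (labial) → [m]
1 segment changes.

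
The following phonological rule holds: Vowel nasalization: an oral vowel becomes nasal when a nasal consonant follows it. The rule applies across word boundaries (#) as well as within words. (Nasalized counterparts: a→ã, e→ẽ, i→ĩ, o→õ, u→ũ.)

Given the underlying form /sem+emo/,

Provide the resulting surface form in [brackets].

/e/ before nasal /m/ → [ẽ]
/e/ before nasal /m/ → [ẽ]

[sẽm+ẽmo]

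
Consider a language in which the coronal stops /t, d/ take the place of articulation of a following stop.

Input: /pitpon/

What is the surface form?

[pippon]

/t/ before /p/ (labial) → [p]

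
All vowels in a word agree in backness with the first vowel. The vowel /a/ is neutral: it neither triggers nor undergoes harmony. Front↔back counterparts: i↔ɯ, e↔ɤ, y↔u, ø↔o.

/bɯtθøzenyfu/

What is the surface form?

/ø/ harmonizes with /ɯ/ ([+back]) → [o]
/e/ harmonizes with /ɯ/ ([+back]) → [ɤ]
/y/ harmonizes with /ɯ/ ([+back]) → [u]

[bɯtθozɤnufu]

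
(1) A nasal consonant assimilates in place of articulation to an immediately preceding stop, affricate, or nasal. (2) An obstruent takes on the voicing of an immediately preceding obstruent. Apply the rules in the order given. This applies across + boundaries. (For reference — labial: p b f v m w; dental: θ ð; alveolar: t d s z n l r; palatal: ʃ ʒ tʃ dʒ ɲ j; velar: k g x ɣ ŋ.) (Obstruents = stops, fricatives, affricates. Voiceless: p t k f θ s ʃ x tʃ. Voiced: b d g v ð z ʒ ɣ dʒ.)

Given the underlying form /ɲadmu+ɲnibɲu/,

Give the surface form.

[ɲadnu+ɲɲibmu]

Rule 1: /m/ after /d/ (alveolar) → [n]
Rule 1: /n/ after /ɲ/ (palatal) → [ɲ]
Rule 1: /ɲ/ after /b/ (labial) → [m]
After rule 1: ɲadnu+ɲɲibmu
Rule 2: no segment meets the rule's conditions; no change.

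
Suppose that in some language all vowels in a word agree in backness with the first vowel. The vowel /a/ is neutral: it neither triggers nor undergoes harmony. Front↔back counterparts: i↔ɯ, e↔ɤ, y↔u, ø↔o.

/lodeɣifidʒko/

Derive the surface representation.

/e/ harmonizes with /o/ ([+back]) → [ɤ]
/i/ harmonizes with /o/ ([+back]) → [ɯ]
/i/ harmonizes with /o/ ([+back]) → [ɯ]

[lodɤɣɯfɯdʒko]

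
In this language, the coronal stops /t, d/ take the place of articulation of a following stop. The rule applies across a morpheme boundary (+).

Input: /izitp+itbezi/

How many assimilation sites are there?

/t/ before /p/ (labial) → [p]
/t/ before /b/ (labial) → [p]
2 segments change.

2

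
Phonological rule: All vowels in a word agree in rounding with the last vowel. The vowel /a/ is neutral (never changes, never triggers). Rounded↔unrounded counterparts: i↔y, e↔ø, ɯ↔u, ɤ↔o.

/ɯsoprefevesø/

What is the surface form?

/ɯ/ harmonizes with /ø/ ([+round]) → [u]
/e/ harmonizes with /ø/ ([+round]) → [ø]
/e/ harmonizes with /ø/ ([+round]) → [ø]
/e/ harmonizes with /ø/ ([+round]) → [ø]

[usoprøføvøsø]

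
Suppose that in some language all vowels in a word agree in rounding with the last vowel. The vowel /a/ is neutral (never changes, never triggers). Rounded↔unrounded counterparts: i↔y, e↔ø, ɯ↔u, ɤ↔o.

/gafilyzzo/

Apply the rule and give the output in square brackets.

[gafylyzzo]

/i/ harmonizes with /o/ ([+round]) → [y]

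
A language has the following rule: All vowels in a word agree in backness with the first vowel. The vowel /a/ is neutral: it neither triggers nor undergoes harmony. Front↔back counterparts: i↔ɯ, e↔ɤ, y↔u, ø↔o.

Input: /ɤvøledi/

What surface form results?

/ø/ harmonizes with /ɤ/ ([+back]) → [o]
/e/ harmonizes with /ɤ/ ([+back]) → [ɤ]
/i/ harmonizes with /ɤ/ ([+back]) → [ɯ]

[ɤvolɤdɯ]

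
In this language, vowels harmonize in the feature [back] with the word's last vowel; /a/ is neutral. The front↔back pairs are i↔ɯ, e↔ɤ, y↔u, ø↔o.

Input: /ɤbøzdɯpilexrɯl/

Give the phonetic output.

[ɤbozdɯpɯlɤxrɯl]

/ø/ harmonizes with /ɯ/ ([+back]) → [o]
/i/ harmonizes with /ɯ/ ([+back]) → [ɯ]
/e/ harmonizes with /ɯ/ ([+back]) → [ɤ]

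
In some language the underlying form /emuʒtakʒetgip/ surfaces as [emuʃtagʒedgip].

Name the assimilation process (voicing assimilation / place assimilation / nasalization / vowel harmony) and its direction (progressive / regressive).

/ʒ/→[ʃ] /k/→[g] /t/→[d].
Each target copies a feature from the following segment, so the direction is regressive.

voicing assimilation, regressive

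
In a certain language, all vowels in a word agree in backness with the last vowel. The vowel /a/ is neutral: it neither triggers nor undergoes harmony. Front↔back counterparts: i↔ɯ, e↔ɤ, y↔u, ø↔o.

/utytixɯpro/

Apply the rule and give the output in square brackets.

[ututɯxɯpro]

/y/ harmonizes with /o/ ([+back]) → [u]
/i/ harmonizes with /o/ ([+back]) → [ɯ]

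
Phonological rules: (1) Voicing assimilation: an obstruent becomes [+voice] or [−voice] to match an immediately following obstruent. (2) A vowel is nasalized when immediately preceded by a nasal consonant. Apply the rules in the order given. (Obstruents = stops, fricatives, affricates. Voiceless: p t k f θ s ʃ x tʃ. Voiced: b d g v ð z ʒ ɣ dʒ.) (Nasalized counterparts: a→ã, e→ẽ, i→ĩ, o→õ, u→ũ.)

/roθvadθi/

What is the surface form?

[roðvatθi]

Rule 1: /θ/ before /v/ (voiced) → [ð]
Rule 1: /d/ before /θ/ (voiceless) → [t]
After rule 1: roðvatθi
Rule 2: no segment meets the rule's conditions; no change.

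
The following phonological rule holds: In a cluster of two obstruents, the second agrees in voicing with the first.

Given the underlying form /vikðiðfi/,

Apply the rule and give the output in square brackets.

/ð/ after /k/ (voiceless) → [θ]
/f/ after /ð/ (voiced) → [v]

[vikθiðvi]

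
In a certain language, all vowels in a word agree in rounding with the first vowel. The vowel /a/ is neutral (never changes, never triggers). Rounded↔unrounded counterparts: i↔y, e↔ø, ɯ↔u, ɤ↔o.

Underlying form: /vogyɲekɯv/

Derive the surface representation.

[vogyɲøkuv]

/e/ harmonizes with /o/ ([+round]) → [ø]
/ɯ/ harmonizes with /o/ ([+round]) → [u]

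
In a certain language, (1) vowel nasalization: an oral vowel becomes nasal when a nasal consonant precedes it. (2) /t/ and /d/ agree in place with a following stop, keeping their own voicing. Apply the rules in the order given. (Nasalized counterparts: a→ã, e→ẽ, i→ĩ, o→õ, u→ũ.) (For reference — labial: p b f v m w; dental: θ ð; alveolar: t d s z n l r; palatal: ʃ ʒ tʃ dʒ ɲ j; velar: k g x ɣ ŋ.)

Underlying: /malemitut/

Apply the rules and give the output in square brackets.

[mãlemĩtut]

Rule 1: /a/ after nasal /m/ → [ã]
Rule 1: /i/ after nasal /m/ → [ĩ]
After rule 1: mãlemĩtut
Rule 2: no segment meets the rule's conditions; no change.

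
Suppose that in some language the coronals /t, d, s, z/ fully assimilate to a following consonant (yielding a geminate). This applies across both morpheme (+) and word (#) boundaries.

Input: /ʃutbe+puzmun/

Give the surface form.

[ʃubbe+pummun]

/t/ before /b/ → [b] (total assimilation)
/z/ before /m/ → [m] (total assimilation)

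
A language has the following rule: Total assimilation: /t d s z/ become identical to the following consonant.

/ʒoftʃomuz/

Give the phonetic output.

no segment meets the rule's conditions; no change.

[ʒoftʃomuz]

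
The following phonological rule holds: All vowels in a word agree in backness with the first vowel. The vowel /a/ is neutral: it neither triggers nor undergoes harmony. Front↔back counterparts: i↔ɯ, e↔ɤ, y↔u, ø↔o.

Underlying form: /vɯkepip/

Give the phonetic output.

/e/ harmonizes with /ɯ/ ([+back]) → [ɤ]
/i/ harmonizes with /ɯ/ ([+back]) → [ɯ]

[vɯkɤpɯp]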